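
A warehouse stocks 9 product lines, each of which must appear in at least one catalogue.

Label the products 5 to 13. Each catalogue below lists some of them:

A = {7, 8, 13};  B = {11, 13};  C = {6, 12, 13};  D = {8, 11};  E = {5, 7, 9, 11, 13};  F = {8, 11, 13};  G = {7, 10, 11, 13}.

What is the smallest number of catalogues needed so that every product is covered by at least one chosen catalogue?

C and D and E and G together: C ∪ D ∪ E ∪ G = {5, 6, 7, 8, 9, 10, 11, 12, 13} — every product is covered.
Only G contains 10, so G is forced; the remaining 5 products need at least 3 more catalogues (each remaining catalogue adds at most 2) — so at least 4 catalogues are needed, and 4 is optimal.

4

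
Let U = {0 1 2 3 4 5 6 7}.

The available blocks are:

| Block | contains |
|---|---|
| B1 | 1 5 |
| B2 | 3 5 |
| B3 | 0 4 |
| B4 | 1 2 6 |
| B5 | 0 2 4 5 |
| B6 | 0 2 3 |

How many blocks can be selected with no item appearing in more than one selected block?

3

B2, B3, B4 are pairwise disjoint (B2={3,5}; B3={0,4}; B4={1,2,6}).
Every remaining block overlaps one of these, and no 4 of the listed blocks are pairwise disjoint, so 3 is the maximum.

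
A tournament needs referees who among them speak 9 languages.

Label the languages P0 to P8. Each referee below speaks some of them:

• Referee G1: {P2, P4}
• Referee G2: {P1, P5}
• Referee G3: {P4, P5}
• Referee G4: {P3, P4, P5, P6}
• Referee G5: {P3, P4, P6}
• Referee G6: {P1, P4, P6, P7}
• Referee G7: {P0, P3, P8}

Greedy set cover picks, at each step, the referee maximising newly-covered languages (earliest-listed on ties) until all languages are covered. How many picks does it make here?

4

Greedy: pick G4 (covers 4 new) → pick G6 (covers 2 new) → pick G7 (covers 2 new) → pick G1 (covers 1 new). Total picks: 4.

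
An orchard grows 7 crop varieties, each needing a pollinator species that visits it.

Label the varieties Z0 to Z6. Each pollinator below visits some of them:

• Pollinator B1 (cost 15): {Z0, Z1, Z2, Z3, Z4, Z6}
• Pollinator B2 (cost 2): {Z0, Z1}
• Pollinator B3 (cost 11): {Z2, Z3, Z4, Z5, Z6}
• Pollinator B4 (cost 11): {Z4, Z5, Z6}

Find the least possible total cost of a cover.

13

B2, B3 together cover every variety (B2 ∪ B3 = {Z0, Z1, Z2, Z3, Z4, Z5, Z6}); total cost 2 + 11 = 13.
No covering selection has total cost below 13.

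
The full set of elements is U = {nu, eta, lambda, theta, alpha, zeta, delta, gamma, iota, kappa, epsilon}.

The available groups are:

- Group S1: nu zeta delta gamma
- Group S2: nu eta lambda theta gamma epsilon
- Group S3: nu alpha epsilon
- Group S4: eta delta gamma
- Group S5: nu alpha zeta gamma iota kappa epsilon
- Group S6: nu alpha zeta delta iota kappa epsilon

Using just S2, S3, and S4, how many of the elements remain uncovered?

Union of S2, S3, S4 = {nu, eta, lambda, theta, alpha, delta, gamma, epsilon}.
Not covered: zeta, iota, kappa — 3 elements.

3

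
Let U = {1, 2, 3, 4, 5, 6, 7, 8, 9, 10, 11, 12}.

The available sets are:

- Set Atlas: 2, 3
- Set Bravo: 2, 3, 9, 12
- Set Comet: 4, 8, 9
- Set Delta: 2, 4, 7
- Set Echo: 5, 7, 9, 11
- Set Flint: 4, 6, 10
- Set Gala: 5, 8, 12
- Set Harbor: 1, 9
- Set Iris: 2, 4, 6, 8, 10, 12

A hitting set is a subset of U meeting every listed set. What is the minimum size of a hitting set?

4

Take H = {3, 4, 9, 12}. Each listed set contains at least one of these, so H is a hitting set of size 4.
The sets Atlas, Flint, Gala, Harbor are pairwise disjoint, so any hitting set needs a separate item for each — at least 4. Hence 4 is optimal.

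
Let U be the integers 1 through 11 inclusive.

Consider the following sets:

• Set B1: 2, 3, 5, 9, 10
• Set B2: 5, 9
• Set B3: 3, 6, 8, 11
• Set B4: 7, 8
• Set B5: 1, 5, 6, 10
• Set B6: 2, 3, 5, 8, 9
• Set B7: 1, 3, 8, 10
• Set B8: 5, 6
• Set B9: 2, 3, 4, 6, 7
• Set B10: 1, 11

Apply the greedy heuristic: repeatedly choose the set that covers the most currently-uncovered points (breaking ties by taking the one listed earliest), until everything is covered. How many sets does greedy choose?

4

Greedy: pick B1 (covers 5 new) → pick B3 (covers 3 new) → pick B9 (covers 2 new) → pick B5 (covers 1 new). Total picks: 4.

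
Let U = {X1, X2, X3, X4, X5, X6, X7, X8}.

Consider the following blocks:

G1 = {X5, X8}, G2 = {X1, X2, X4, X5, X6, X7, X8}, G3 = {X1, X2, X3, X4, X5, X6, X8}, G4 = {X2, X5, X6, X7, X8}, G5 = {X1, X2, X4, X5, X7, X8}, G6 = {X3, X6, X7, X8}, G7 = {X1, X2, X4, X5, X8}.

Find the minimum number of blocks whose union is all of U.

G3 and G4 cover everything between them: the union {X1, X2, X3, X4, X5, X6, X7, X8} is all of U.
No single block has all 8 points (the largest, G2, has 7), so 2 is optimal.

2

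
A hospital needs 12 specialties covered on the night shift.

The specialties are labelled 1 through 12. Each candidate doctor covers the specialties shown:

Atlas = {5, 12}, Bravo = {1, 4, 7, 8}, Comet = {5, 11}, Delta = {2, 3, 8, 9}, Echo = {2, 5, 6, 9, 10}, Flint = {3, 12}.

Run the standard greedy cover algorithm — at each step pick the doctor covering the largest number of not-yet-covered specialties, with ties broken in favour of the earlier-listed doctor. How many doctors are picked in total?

4

Greedy: pick Echo (covers 5 new) → pick Bravo (covers 4 new) → pick Flint (covers 2 new) → pick Comet (covers 1 new). Total picks: 4.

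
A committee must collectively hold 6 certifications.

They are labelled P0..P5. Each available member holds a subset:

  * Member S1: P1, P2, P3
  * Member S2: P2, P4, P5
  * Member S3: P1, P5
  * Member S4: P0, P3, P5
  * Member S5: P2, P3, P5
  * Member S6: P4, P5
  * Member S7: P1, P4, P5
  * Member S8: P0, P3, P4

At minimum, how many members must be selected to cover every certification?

3

S1 and S2 and S8 together: S1 ∪ S2 ∪ S8 = {P0, P1, P2, P3, P4, P5} — every certification is covered.
No 2 of the 8 members cover everything (all 28 combinations miss at least one certification), so 3 is optimal.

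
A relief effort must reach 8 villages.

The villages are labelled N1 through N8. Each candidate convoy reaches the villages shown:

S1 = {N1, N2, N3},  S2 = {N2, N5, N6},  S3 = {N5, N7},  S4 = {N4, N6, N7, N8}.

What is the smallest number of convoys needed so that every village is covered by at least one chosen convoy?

S1 and S2 and S4 together: S1 ∪ S2 ∪ S4 = {N1, N2, N3, N4, N5, N6, N7, N8} — every village is covered.
Only S1 contains N1, so S1 is forced; the remaining 5 villages need at least 2 more convoys (each remaining convoy adds at most 4) — so at least 3 convoys are needed, and 3 is optimal.

3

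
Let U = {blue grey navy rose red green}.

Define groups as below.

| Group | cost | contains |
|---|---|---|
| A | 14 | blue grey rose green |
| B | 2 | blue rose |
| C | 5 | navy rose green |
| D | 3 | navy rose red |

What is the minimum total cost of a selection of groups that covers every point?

A, D together cover every point (A ∪ D = {blue, grey, navy, rose, red, green}); total cost 14 + 3 = 17.
The greedy pick B, D, C, A costs 24; no covering selection beats 17.

17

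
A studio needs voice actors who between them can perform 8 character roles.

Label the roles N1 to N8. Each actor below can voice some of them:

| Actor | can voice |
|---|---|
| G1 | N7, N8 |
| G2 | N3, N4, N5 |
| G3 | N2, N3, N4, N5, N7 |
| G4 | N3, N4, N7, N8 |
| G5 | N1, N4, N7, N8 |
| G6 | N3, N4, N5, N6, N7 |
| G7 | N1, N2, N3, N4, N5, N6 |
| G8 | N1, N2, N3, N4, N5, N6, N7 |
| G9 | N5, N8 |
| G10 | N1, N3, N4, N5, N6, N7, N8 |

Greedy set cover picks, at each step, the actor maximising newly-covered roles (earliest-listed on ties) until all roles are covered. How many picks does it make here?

2

Greedy: pick G8 (covers 7 new) → pick G1 (covers 1 new). Total picks: 2.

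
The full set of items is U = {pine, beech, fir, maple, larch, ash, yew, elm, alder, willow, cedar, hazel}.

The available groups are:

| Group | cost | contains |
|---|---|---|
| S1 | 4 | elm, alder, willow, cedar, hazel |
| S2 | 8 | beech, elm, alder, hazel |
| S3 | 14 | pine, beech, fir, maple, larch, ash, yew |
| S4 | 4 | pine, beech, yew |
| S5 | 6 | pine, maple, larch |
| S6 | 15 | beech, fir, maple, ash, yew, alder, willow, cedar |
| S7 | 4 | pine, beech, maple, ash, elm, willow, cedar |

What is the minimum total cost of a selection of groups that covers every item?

S1, S3 together cover every item (S1 ∪ S3 = {pine, beech, fir, maple, larch, ash, yew, elm, alder, willow, cedar, hazel}); total cost 4 + 14 = 18.
The greedy pick S7, S1, S4, S5, S3 costs 32; no covering selection beats 18.

18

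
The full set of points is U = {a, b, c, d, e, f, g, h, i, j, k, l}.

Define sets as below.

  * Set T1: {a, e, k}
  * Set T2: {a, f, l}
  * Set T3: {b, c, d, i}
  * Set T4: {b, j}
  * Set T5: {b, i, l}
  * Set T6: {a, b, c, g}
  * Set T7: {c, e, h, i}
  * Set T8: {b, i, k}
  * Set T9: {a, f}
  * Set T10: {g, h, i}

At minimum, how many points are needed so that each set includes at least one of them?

Take T = {a, i, j}. Each listed set contains at least one of these, so T is a hitting set of size 3.
The sets T2, T4, T7 are pairwise disjoint, so any hitting set needs a separate point for each — at least 3. Hence 3 is optimal.

3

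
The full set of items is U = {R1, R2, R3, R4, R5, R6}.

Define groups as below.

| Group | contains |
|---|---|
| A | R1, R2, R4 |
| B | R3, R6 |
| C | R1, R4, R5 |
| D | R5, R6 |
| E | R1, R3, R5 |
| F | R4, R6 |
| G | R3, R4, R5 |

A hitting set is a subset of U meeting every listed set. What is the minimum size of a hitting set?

3

Take H = {R3, R4, R6}. Each listed group contains at least one of these, so H is a hitting set of size 3.
No choice of 2 items meets every group, so 3 is the minimum.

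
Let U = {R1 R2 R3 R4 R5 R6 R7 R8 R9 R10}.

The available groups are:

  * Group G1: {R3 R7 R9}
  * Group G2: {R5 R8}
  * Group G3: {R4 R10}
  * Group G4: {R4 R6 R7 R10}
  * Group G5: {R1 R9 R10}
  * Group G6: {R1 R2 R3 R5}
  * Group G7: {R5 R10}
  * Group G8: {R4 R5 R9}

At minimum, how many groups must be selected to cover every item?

Take {G2, G4, G6, G8}. Their union is {R1, R2, R3, R4, R5, R6, R7, R8, R9, R10}, which is all 10 items.
No 3 of the 8 groups cover everything (all 56 combinations miss at least one item), so 4 is optimal.

4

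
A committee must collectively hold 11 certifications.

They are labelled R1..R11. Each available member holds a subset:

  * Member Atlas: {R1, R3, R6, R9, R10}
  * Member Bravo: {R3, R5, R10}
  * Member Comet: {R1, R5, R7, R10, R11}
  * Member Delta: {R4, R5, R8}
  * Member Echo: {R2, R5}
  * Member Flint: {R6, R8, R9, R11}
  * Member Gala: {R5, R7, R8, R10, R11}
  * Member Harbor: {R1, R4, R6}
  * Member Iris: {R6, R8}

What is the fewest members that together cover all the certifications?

Take {Atlas, Echo, Gala, Harbor}. Their union is {R1, R2, R3, R4, R5, R6, R7, R8, R9, R10, R11}, which is all 11 certifications.
No 3 of the 9 members cover everything (all 84 combinations miss at least one certification), so 4 is optimal.

4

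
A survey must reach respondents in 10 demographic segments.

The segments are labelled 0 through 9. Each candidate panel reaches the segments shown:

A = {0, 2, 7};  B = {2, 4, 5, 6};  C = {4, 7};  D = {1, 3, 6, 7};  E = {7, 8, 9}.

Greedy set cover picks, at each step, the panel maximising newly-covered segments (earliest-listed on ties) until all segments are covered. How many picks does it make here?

Greedy: pick B (covers 4 new) → pick D (covers 3 new) → pick E (covers 2 new) → pick A (covers 1 new). Total picks: 4.

4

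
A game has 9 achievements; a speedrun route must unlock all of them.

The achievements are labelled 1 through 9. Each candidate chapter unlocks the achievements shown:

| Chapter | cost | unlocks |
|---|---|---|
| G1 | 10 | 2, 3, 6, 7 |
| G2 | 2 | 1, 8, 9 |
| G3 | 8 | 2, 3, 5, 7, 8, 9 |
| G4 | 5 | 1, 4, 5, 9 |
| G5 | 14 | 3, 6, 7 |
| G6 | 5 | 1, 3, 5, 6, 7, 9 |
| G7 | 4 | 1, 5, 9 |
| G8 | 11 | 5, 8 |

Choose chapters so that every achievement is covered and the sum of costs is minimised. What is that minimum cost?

17

G1, G2, G4 together cover every achievement (G1 ∪ G2 ∪ G4 = {1, 2, 3, 4, 5, 6, 7, 8, 9}); total cost 10 + 2 + 5 = 17.
The greedy pick G2, G6, G4, G3 costs 20; no covering selection beats 17.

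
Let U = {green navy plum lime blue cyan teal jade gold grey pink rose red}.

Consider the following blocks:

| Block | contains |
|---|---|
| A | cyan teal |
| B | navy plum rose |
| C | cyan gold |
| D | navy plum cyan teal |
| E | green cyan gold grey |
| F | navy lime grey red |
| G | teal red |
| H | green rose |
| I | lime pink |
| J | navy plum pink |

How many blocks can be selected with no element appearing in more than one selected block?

B, C, G, I are pairwise disjoint (B={navy,plum,rose}; C={cyan,gold}; G={teal,red}; I={lime,pink}).
Every remaining block overlaps one of these, and no 5 of the listed blocks are pairwise disjoint, so 4 is the maximum.

4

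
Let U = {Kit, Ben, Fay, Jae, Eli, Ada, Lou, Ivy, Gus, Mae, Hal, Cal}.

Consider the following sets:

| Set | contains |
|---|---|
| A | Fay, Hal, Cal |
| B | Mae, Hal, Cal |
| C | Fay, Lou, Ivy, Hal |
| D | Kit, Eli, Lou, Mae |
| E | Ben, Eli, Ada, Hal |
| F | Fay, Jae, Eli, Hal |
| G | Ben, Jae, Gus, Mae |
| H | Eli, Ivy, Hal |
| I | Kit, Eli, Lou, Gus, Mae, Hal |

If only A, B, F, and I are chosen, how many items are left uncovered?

3

Union of A, B, F, I = {Kit, Fay, Jae, Eli, Lou, Gus, Mae, Hal, Cal}.
Not covered: Ben, Ada, Ivy — 3 items.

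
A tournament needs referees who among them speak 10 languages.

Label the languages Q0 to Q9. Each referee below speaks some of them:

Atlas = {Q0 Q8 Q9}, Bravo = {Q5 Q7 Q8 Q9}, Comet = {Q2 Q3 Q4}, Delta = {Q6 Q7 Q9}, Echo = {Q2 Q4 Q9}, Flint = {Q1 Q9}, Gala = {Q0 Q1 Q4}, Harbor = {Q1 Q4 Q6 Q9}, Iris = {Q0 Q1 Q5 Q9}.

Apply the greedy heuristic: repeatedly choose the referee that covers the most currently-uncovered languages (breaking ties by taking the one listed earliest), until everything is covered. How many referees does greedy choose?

4

Greedy: pick Bravo (covers 4 new) → pick Comet (covers 3 new) → pick Gala (covers 2 new) → pick Delta (covers 1 new). Total picks: 4.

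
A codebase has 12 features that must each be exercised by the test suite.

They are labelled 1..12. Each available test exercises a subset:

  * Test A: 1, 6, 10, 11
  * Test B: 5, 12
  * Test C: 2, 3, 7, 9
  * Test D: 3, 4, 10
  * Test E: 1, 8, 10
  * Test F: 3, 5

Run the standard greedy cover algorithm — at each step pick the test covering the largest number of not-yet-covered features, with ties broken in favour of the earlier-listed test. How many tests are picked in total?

Greedy: pick A (covers 4 new) → pick C (covers 4 new) → pick B (covers 2 new) → pick D (covers 1 new) → pick E (covers 1 new). Total picks: 5.

5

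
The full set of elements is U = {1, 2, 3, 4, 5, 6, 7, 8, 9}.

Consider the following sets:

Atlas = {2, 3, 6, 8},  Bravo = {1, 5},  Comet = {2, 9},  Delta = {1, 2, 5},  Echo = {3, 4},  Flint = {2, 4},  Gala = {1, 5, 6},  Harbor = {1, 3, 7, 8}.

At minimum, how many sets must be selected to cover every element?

Comet and Echo and Gala and Harbor together: Comet ∪ Echo ∪ Gala ∪ Harbor = {1, 2, 3, 4, 5, 6, 7, 8, 9} — every element is covered.
Only Harbor contains 7, so Harbor is forced; the remaining 5 elements need at least 3 more sets (each remaining set adds at most 2) — so at least 4 sets are needed, and 4 is optimal.

4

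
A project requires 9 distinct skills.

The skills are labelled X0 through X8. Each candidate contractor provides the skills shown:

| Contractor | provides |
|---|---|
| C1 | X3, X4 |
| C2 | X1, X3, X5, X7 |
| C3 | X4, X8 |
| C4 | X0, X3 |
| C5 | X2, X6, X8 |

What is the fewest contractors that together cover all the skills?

4

C2 and C3 and C4 and C5 together: C2 ∪ C3 ∪ C4 ∪ C5 = {X0, X1, X2, X3, X4, X5, X6, X7, X8} — every skill is covered.
Only C4 contains X0, so C4 is forced; the remaining 7 skills need at least 3 more contractors (each remaining contractor adds at most 3) — so at least 4 contractors are needed, and 4 is optimal.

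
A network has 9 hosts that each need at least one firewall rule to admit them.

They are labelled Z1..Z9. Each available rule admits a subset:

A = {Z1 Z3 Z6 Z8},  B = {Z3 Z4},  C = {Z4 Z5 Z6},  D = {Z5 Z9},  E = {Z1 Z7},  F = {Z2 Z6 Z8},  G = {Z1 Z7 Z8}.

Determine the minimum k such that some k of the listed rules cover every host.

B and D and E and F together: B ∪ D ∪ E ∪ F = {Z1, Z2, Z3, Z4, Z5, Z6, Z7, Z8, Z9} — every host is covered.
Only F contains Z2, so F is forced; the remaining 6 hosts need at least 3 more rules (each remaining rule adds at most 2) — so at least 4 rules are needed, and 4 is optimal.

4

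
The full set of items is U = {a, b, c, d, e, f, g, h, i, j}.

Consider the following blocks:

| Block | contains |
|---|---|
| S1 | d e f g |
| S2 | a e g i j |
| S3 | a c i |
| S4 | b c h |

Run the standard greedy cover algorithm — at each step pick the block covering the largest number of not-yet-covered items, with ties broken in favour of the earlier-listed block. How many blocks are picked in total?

3

Greedy: pick S2 (covers 5 new) → pick S4 (covers 3 new) → pick S1 (covers 2 new). Total picks: 3.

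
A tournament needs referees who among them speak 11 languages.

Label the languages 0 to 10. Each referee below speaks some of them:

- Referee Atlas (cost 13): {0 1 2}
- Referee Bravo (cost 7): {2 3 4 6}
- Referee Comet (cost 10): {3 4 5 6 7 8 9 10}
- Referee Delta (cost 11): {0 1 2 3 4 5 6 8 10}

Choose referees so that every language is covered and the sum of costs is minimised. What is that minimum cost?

Comet, Delta together cover every language (Comet ∪ Delta = {0, 1, 2, 3, 4, 5, 6, 7, 8, 9, 10}); total cost 10 + 11 = 21.
No covering selection has total cost below 21.

21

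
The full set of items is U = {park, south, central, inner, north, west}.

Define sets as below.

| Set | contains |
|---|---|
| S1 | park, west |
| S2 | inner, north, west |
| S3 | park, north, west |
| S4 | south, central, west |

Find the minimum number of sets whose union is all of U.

S1, S2, and S4 cover everything between them: the union {park, south, central, inner, north, west} is all of U.
Only S4 contains south, so S4 is forced; the remaining 3 items need at least 2 more sets (each remaining set adds at most 2) — so at least 3 sets are needed, and 3 is optimal.

3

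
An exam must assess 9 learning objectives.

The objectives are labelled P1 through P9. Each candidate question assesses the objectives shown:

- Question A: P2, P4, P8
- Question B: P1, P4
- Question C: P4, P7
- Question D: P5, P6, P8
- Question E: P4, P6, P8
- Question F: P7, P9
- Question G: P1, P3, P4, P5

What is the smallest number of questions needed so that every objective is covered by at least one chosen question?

4

A and E and F and G together: A ∪ E ∪ F ∪ G = {P1, P2, P3, P4, P5, P6, P7, P8, P9} — every objective is covered.
Only G contains P3, so G is forced; the remaining 5 objectives need at least 3 more questions (each remaining question adds at most 2) — so at least 4 questions are needed, and 4 is optimal.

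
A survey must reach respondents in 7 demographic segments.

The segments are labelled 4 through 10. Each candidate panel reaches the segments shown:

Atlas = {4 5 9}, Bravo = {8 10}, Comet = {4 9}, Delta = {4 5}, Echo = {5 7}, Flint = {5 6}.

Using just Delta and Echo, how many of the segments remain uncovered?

4

Union of Delta, Echo = {4, 5, 7}.
Not covered: 6, 8, 9, 10 — 4 segments.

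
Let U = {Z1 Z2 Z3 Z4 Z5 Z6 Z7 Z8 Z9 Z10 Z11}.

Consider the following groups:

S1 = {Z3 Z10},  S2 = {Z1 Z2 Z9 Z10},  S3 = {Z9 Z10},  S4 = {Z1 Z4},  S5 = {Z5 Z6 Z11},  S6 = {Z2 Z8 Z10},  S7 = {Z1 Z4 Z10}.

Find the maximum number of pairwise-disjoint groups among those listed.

S1, S4, S5 are pairwise disjoint (S1={Z3,Z10}; S4={Z1,Z4}; S5={Z5,Z6,Z11}).
Every remaining group overlaps one of these, and no 4 of the listed groups are pairwise disjoint, so 3 is the maximum.

3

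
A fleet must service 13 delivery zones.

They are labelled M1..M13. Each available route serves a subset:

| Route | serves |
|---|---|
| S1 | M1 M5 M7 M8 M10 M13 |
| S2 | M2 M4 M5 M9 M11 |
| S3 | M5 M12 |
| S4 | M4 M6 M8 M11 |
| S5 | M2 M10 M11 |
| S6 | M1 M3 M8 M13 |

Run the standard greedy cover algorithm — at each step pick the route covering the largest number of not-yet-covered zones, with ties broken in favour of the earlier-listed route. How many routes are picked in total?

5

Greedy: pick S1 (covers 6 new) → pick S2 (covers 4 new) → pick S3 (covers 1 new) → pick S4 (covers 1 new) → pick S6 (covers 1 new). Total picks: 5.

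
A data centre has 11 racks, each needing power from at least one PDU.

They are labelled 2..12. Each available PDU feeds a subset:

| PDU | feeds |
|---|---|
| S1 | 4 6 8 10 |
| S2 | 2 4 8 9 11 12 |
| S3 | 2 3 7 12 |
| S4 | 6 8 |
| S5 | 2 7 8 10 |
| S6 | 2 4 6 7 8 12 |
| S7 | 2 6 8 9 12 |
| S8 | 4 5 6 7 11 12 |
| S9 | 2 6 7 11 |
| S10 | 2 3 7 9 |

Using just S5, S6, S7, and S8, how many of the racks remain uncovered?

1

Union of S5, S6, S7, S8 = {2, 4, 5, 6, 7, 8, 9, 10, 11, 12}.
Not covered: 3 — 1 rack.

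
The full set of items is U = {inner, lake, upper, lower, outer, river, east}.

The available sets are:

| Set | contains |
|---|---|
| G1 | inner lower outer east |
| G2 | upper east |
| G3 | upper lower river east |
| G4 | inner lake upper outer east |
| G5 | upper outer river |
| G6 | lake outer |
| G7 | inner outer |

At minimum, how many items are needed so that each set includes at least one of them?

The 2 items {outer, east} hit every set.
The sets G3, G6 are pairwise disjoint, so any hitting set needs a separate item for each — at least 2. Hence 2 is optimal.

2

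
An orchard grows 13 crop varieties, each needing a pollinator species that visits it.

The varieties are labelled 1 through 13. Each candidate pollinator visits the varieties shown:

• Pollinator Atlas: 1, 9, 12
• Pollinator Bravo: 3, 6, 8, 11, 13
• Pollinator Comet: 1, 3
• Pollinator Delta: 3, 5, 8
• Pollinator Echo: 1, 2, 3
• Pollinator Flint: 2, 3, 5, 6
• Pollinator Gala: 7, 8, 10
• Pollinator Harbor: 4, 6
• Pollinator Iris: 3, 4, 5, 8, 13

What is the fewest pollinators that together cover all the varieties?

Take {Atlas, Bravo, Flint, Gala, Iris}. Their union is {1, 2, 3, 4, 5, 6, 7, 8, 9, 10, 11, 12, 13}, which is all 13 varieties.
No 4 of the 9 pollinators cover everything (all 126 combinations miss at least one variety), so 5 is optimal.

5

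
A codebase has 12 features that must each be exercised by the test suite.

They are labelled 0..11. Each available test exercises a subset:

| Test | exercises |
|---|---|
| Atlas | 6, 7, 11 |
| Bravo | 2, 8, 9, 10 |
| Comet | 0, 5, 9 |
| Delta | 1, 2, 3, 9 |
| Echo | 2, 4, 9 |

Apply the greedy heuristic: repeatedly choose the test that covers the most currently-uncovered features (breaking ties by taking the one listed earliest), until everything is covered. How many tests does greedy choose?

Greedy: pick Bravo (covers 4 new) → pick Atlas (covers 3 new) → pick Comet (covers 2 new) → pick Delta (covers 2 new) → pick Echo (covers 1 new). Total picks: 5.

5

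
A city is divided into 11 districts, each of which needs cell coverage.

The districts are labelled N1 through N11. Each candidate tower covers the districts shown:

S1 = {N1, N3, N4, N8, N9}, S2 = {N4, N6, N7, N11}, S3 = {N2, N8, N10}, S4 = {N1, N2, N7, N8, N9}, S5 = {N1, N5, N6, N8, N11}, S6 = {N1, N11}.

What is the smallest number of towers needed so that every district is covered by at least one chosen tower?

4

Take {S1, S3, S4, S5}. Their union is {N1, N2, N3, N4, N5, N6, N7, N8, N9, N10, N11}, which is all 11 districts.
No 3 of the 6 towers cover everything (all 20 combinations miss at least one district), so 4 is optimal.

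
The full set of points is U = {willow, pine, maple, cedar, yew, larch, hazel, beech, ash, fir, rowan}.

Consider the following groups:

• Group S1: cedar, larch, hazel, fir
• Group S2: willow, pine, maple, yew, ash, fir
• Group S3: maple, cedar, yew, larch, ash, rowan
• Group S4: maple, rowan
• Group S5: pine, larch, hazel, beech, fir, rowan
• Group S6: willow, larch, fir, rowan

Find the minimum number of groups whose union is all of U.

Take {S3, S5, S6}. Their union is {willow, pine, maple, cedar, yew, larch, hazel, beech, ash, fir, rowan}, which is all 11 points.
Only S5 contains beech, so S5 is forced; the remaining 5 points need at least 2 more groups (each remaining group adds at most 4) — so at least 3 groups are needed, and 3 is optimal.

3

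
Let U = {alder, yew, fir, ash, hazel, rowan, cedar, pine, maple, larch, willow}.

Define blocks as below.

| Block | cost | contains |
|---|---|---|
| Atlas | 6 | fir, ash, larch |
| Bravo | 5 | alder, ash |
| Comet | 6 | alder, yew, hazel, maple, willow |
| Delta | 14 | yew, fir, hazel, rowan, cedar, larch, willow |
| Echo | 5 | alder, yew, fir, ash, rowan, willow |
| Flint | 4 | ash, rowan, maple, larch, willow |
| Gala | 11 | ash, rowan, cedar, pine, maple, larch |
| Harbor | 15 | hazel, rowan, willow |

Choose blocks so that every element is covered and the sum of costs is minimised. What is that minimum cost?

22

Comet, Echo, Gala together cover every element (Comet ∪ Echo ∪ Gala = {alder, yew, fir, ash, hazel, rowan, cedar, pine, maple, larch, willow}); total cost 6 + 5 + 11 = 22.
The greedy pick Flint, Echo, Gala, Comet costs 26; no covering selection beats 22.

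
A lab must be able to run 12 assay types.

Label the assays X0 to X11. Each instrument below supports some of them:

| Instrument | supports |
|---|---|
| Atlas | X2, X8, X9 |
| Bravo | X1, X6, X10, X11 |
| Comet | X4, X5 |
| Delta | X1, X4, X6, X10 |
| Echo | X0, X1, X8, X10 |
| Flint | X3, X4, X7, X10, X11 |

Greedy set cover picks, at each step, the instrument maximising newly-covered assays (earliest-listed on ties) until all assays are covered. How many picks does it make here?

Greedy: pick Flint (covers 5 new) → pick Atlas (covers 3 new) → pick Bravo (covers 2 new) → pick Comet (covers 1 new) → pick Echo (covers 1 new). Total picks: 5.

5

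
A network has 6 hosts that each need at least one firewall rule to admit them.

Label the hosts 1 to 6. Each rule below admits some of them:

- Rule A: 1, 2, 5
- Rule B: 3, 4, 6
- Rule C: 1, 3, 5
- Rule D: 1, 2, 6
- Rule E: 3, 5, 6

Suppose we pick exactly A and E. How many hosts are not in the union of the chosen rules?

Union of A, E = {1, 2, 3, 5, 6}.
Not covered: 4 — 1 host.

1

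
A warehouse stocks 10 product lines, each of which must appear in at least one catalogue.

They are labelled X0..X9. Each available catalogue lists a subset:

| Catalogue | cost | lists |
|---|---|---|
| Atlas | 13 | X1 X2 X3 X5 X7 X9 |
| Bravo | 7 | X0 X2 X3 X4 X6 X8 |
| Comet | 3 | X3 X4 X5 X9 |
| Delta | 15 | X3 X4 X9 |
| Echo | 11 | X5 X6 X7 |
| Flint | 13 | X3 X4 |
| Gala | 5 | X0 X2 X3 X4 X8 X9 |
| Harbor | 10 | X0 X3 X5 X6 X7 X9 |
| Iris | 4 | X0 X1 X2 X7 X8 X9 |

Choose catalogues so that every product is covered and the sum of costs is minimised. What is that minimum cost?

14

Bravo, Comet, Iris together cover every product (Bravo ∪ Comet ∪ Iris = {X0, X1, X2, X3, X4, X5, X6, X7, X8, X9}); total cost 7 + 3 + 4 = 14.
No covering selection has total cost below 14.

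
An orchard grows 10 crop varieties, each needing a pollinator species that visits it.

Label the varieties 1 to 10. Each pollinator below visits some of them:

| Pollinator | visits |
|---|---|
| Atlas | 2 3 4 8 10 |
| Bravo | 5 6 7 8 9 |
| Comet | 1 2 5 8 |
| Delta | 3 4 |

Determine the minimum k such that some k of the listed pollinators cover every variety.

Take {Atlas, Bravo, Comet}. Their union is {1, 2, 3, 4, 5, 6, 7, 8, 9, 10}, which is all 10 varieties.
Only Comet contains 1, so Comet is forced; the remaining 6 varieties need at least 2 more pollinators (each remaining pollinator adds at most 3) — so at least 3 pollinators are needed, and 3 is optimal.

3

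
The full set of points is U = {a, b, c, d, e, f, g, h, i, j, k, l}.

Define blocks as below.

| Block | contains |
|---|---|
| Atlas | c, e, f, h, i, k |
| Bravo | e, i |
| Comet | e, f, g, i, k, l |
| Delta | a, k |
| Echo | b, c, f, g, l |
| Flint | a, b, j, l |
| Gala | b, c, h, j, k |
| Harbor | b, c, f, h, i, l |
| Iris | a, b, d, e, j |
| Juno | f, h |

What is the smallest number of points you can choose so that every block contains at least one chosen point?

The 4 points {e, h, k, l} hit every block.
No choice of 3 points meets every block, so 4 is the minimum.

4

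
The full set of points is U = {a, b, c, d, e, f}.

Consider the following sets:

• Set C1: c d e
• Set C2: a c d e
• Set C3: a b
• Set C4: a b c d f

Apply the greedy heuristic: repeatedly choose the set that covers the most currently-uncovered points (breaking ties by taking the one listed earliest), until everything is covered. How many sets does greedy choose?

2

Greedy: pick C4 (covers 5 new) → pick C1 (covers 1 new). Total picks: 2.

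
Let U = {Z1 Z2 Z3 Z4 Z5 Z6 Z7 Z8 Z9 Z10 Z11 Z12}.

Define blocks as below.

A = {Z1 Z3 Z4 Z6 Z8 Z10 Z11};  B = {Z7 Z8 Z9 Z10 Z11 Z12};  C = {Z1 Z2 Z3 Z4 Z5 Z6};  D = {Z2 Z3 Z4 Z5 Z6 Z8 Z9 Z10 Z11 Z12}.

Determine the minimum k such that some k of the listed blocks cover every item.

2

Take {B, C}. Their union is {Z1, Z2, Z3, Z4, Z5, Z6, Z7, Z8, Z9, Z10, Z11, Z12}, which is all 12 items.
No single block has all 12 items (the largest, D, has 10), so 2 is optimal.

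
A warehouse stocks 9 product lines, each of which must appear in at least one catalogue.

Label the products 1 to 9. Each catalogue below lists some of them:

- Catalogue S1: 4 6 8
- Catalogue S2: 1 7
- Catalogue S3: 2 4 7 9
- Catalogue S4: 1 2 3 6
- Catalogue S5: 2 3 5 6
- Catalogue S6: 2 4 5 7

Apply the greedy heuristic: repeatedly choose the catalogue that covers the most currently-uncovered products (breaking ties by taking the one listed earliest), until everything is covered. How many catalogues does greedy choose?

4

Greedy: pick S3 (covers 4 new) → pick S4 (covers 3 new) → pick S1 (covers 1 new) → pick S5 (covers 1 new). Total picks: 4.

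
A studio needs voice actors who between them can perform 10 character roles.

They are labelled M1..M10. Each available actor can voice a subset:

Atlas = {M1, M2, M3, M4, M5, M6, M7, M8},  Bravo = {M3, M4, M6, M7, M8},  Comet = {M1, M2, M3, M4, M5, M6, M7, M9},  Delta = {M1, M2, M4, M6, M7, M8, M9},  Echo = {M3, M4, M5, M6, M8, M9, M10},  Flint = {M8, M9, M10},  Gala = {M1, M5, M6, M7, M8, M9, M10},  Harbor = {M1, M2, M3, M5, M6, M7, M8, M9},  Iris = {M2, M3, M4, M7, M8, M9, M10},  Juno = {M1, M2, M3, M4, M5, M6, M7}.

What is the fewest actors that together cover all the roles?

2

Take {Atlas, Iris}. Their union is {M1, M2, M3, M4, M5, M6, M7, M8, M9, M10}, which is all 10 roles.
No single actor has all 10 roles (the largest, Atlas, has 8), so 2 is optimal.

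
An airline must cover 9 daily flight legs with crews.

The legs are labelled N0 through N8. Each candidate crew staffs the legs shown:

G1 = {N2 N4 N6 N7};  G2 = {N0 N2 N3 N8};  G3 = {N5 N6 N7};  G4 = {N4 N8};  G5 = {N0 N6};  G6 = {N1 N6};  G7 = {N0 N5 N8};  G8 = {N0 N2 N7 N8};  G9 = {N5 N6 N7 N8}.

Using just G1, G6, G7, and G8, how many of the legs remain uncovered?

Union of G1, G6, G7, G8 = {N0, N1, N2, N4, N5, N6, N7, N8}.
Not covered: N3 — 1 leg.

1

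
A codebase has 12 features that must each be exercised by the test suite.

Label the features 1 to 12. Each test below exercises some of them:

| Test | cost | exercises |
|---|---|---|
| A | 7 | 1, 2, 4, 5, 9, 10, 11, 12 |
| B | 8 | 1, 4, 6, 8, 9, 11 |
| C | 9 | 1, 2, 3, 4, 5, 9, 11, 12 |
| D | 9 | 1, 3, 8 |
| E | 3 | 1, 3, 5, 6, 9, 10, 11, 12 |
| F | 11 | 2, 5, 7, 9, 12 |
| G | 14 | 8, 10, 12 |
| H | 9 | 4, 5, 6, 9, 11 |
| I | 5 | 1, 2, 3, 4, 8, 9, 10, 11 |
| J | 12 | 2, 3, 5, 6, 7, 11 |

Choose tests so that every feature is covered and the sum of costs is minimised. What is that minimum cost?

E, F, I together cover every feature (E ∪ F ∪ I = {1, 2, 3, 4, 5, 6, 7, 8, 9, 10, 11, 12}); total cost 3 + 11 + 5 = 19.
No covering selection has total cost below 19.

19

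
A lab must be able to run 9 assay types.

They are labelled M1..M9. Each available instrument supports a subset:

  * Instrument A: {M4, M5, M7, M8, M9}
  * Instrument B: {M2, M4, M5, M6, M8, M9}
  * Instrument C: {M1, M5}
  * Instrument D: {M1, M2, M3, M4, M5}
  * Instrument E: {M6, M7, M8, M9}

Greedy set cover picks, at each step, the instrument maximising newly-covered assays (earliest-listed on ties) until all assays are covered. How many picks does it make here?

3

Greedy: pick B (covers 6 new) → pick D (covers 2 new) → pick A (covers 1 new). Total picks: 3.
(The true minimum cover uses only 2 instruments, so greedy is not optimal here.)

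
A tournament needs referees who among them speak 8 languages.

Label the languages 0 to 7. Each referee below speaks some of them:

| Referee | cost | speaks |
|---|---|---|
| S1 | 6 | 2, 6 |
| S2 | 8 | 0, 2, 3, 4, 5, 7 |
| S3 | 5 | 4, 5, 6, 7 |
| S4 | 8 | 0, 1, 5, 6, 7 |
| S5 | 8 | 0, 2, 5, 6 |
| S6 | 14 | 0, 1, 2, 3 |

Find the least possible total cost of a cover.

16

S2, S4 together cover every language (S2 ∪ S4 = {0, 1, 2, 3, 4, 5, 6, 7}); total cost 8 + 8 = 16.
The greedy pick S3, S2, S4 costs 21; no covering selection beats 16.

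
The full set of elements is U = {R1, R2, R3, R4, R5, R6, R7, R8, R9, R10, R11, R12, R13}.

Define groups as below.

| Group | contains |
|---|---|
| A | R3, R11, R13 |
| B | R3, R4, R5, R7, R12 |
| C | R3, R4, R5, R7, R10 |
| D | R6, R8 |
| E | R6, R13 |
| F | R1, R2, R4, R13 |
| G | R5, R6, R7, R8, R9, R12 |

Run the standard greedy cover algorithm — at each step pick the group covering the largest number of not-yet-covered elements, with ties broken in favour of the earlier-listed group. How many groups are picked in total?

Greedy: pick G (covers 6 new) → pick F (covers 4 new) → pick A (covers 2 new) → pick C (covers 1 new). Total picks: 4.

4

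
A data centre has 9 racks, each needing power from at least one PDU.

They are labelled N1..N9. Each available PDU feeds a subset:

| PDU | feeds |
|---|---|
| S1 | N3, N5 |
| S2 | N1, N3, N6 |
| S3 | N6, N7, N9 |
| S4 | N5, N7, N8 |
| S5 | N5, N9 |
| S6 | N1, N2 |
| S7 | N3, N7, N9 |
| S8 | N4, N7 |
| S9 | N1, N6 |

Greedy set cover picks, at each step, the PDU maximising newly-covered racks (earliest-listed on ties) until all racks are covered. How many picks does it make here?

5

Greedy: pick S2 (covers 3 new) → pick S4 (covers 3 new) → pick S3 (covers 1 new) → pick S6 (covers 1 new) → pick S8 (covers 1 new). Total picks: 5.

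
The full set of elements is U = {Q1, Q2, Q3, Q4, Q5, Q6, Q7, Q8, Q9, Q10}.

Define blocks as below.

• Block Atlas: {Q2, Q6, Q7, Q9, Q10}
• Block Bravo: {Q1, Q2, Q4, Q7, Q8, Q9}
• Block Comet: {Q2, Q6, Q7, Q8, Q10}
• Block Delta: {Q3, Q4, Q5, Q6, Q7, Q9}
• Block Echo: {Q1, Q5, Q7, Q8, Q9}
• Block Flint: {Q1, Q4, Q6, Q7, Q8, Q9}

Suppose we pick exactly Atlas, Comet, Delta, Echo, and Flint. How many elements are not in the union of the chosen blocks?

0

Union of Atlas, Comet, Delta, Echo, Flint = {Q1, Q2, Q3, Q4, Q5, Q6, Q7, Q8, Q9, Q10} — that's every element, so 0 are uncovered.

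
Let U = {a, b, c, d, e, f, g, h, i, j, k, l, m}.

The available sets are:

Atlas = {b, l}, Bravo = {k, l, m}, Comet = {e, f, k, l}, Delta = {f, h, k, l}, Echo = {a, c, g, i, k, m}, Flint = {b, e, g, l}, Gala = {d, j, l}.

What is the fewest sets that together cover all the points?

Delta and Echo and Flint and Gala together: Delta ∪ Echo ∪ Flint ∪ Gala = {a, b, c, d, e, f, g, h, i, j, k, l, m} — every point is covered.
Only Echo contains a, so Echo is forced; the remaining 7 points need at least 3 more sets (each remaining set adds at most 3) — so at least 4 sets are needed, and 4 is optimal.

4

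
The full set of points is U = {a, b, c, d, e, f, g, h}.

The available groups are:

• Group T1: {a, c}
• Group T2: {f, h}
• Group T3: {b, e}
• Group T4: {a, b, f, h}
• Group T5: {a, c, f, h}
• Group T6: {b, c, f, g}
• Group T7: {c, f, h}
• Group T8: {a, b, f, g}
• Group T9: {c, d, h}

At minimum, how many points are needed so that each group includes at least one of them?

T = {c, e, f} meets every group (each contains at least one member of T), and |T| = 3.
The groups T1, T2, T3 are pairwise disjoint, so any hitting set needs a separate point for each — at least 3. Hence 3 is optimal.

3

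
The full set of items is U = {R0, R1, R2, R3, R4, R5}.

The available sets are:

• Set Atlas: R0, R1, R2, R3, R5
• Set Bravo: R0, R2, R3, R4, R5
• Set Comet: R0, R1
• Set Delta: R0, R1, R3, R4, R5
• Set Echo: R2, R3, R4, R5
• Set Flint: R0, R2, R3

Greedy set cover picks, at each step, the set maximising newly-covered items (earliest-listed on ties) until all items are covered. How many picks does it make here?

2

Greedy: pick Atlas (covers 5 new) → pick Bravo (covers 1 new). Total picks: 2.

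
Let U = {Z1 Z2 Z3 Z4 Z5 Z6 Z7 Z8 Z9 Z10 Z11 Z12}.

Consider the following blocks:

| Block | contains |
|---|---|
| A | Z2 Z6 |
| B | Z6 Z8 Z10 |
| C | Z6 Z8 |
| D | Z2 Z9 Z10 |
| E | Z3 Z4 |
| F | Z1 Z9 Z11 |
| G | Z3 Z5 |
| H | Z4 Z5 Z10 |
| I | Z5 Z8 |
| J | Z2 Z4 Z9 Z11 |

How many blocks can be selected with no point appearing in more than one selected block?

4

A, E, F, I are pairwise disjoint (A={Z2,Z6}; E={Z3,Z4}; F={Z1,Z9,Z11}; I={Z5,Z8}).
Every remaining block overlaps one of these, and no 5 of the listed blocks are pairwise disjoint, so 4 is the maximum.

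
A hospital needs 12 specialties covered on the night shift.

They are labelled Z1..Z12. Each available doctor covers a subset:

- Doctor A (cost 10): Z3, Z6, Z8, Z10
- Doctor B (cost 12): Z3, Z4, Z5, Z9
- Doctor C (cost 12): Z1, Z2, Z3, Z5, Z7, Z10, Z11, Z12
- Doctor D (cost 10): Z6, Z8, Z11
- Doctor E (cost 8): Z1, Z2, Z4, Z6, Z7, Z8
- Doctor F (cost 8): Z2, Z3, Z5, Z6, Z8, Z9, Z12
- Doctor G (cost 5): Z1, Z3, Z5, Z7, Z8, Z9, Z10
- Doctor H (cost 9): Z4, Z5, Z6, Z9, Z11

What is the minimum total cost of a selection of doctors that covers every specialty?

22

F, G, H together cover every specialty (F ∪ G ∪ H = {Z1, Z2, Z3, Z4, Z5, Z6, Z7, Z8, Z9, Z10, Z11, Z12}); total cost 8 + 5 + 9 = 22.
The greedy pick G, E, C costs 25; no covering selection beats 22.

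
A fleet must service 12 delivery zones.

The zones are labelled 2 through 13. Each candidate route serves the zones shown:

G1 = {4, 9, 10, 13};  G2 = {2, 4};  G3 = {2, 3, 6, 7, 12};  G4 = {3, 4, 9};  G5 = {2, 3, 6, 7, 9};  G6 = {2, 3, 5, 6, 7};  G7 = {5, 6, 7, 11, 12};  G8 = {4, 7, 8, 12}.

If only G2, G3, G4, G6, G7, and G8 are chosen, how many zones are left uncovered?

2

Union of G2, G3, G4, G6, G7, G8 = {2, 3, 4, 5, 6, 7, 8, 9, 11, 12}.
Not covered: 10, 13 — 2 zones.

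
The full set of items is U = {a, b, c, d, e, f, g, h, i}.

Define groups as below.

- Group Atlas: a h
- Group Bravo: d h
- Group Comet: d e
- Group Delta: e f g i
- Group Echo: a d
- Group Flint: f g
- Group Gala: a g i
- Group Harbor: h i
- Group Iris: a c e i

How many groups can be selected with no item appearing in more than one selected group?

Bravo, Flint, Iris are pairwise disjoint (Bravo={d,h}; Flint={f,g}; Iris={a,c,e,i}).
Every remaining group overlaps one of these, and no 4 of the listed groups are pairwise disjoint, so 3 is the maximum.

3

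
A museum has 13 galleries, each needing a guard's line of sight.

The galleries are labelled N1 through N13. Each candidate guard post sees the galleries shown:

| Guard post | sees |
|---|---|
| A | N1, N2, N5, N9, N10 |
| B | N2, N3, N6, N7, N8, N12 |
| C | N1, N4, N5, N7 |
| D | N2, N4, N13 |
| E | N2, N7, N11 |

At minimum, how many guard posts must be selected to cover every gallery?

4

Take {A, B, D, E}. Their union is {N1, N2, N3, N4, N5, N6, N7, N8, N9, N10, N11, N12, N13}, which is all 13 galleries.
Only E contains N11, so E is forced; the remaining 10 galleries need at least 3 more guard posts (each remaining guard post adds at most 4) — so at least 4 guard posts are needed, and 4 is optimal.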